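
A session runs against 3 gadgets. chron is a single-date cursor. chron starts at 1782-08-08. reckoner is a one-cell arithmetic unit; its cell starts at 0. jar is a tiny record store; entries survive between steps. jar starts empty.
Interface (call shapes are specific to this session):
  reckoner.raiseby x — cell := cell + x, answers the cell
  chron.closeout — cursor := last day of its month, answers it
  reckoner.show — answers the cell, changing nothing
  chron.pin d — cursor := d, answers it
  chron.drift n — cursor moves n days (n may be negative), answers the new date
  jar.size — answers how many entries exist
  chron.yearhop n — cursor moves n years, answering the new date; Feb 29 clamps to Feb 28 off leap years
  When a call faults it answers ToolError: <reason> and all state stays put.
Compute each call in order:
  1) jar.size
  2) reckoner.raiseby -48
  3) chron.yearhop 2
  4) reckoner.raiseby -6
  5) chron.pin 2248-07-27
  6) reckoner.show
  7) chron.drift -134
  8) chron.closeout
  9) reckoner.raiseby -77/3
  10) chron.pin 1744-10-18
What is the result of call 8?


Calling size, → 0.
I invoke raiseby with -48, giving -48.
Calling yearhop with 2, — result: 1784-08-08.
Calling raiseby with -6, → -54.
I invoke pin with 2248-07-27, giving 2248-07-27.
Calling show(), — result: -54.
Using drift with -134: 2248-03-15.
I call closeout, — result: 2248-03-31.
Then raiseby with -77/3, yielding -239/3.
Then pin with 1744-10-18, yielding 1744-10-18.

Answer: 2248-03-31


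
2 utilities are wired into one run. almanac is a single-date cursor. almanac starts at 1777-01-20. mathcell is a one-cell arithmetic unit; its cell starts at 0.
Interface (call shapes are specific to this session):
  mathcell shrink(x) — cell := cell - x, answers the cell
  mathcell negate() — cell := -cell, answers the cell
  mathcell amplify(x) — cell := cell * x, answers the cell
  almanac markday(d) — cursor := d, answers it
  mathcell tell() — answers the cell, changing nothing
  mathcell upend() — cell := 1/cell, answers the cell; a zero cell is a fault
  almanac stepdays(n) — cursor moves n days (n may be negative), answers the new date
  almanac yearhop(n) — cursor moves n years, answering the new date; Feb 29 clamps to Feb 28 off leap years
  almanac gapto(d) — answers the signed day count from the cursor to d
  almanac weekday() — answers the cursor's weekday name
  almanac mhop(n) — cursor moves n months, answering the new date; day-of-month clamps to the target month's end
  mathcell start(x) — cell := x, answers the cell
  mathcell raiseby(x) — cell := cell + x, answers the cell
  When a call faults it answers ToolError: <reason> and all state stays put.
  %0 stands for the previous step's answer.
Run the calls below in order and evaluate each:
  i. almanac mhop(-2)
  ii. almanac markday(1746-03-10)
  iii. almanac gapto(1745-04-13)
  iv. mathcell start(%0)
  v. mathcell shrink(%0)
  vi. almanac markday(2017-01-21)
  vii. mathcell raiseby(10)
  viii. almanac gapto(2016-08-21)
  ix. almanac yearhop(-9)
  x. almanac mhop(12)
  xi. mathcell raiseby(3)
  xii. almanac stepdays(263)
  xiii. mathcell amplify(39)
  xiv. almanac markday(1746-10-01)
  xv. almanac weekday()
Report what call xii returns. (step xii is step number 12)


Answer: 2009-10-11

Derivation:
Next I call almanac mhop(-2), which returns 1776-11-20.
Then almanac markday(1746-03-10), — result: 1746-03-10.
I run almanac gapto(1745-04-13), which returns -331.
Invoking mathcell start(%0), which returns -331.
I invoke mathcell shrink(%0), → 0.
I run almanac markday(2017-01-21): 2017-01-21.
Calling mathcell raiseby(10), giving 10.
Invoking almanac gapto(2016-08-21), which returns -153.
I try almanac yearhop(-9): 2008-01-21.
Next I call almanac mhop(12), yielding 2009-01-21.
Invoking mathcell raiseby(3): 13.
I invoke almanac stepdays(263), and see 2009-10-11.
I call mathcell amplify(39), and get 507.
Invoking almanac markday(1746-10-01), — result: 1746-10-01.
I use almanac weekday, and observe Saturday.


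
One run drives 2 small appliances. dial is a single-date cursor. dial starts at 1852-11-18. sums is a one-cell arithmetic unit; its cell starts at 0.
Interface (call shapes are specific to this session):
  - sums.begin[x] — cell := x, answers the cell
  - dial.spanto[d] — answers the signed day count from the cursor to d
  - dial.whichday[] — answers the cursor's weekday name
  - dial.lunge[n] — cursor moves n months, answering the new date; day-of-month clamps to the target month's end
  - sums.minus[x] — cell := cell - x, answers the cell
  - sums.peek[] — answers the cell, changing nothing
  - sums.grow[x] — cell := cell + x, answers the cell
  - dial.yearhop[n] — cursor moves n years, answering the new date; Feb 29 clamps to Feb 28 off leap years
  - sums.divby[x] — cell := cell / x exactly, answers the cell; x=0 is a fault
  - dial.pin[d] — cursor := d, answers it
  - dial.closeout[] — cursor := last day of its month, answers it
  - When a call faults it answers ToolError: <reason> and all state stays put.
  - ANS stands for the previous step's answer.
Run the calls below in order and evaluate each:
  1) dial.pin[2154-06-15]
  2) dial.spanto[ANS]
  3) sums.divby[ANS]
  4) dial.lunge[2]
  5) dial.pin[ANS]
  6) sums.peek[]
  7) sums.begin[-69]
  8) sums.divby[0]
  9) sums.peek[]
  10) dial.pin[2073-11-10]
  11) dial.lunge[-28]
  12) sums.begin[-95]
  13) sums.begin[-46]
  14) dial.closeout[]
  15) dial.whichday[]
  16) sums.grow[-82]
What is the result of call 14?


Answer: 2071-07-31

Derivation:
>>> dial.pin d='2154-06-15'
[out] 2154-06-15
>>> dial.spanto d='ANS'
[out] 0
>>> sums.divby x='ANS'
[out] ToolError: division by zero
>>> dial.lunge n='2'
[out] 2154-08-15
>>> dial.pin d='ANS'
[out] 2154-08-15
>>> sums.peek
[out] 0
>>> sums.begin x='-69'
[out] -69
>>> sums.divby x='0'
[out] ToolError: division by zero
>>> sums.peek
[out] -69
>>> dial.pin d='2073-11-10'
[out] 2073-11-10
>>> dial.lunge n='-28'
[out] 2071-07-10
>>> sums.begin x='-95'
[out] -95
>>> sums.begin x='-46'
[out] -46
>>> dial.closeout
[out] 2071-07-31
>>> dial.whichday
[out] Friday
>>> sums.grow x='-82'
[out] -128


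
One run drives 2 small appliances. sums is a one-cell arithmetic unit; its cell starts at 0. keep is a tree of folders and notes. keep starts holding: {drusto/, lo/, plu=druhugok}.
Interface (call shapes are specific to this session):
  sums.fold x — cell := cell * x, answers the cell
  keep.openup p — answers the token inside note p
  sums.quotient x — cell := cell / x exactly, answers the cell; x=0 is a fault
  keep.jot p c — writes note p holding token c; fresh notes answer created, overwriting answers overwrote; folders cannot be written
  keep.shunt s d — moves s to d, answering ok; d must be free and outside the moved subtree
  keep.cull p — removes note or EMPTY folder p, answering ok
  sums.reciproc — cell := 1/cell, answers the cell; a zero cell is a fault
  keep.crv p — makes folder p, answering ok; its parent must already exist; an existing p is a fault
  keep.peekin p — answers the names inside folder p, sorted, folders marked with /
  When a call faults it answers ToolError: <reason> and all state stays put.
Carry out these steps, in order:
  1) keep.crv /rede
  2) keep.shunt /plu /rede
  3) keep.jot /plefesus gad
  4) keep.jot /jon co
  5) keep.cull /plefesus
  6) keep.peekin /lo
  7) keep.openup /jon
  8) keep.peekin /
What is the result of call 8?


Answer: [drusto/, jon, lo/, plu, rede/]

Derivation:
CALL crv[p→/rede]
RET  ok
CALL shunt[s→/plu; d→/rede]
RET  ToolError: exists
CALL jot[p→/plefesus; c→gad]
RET  created
CALL jot[p→/jon; c→co]
RET  created
CALL cull[p→/plefesus]
RET  ok
CALL peekin[p→/lo]
RET  []
CALL openup[p→/jon]
RET  co
CALL peekin[p→/]
RET  [drusto/, jon, lo/, plu, rede/]


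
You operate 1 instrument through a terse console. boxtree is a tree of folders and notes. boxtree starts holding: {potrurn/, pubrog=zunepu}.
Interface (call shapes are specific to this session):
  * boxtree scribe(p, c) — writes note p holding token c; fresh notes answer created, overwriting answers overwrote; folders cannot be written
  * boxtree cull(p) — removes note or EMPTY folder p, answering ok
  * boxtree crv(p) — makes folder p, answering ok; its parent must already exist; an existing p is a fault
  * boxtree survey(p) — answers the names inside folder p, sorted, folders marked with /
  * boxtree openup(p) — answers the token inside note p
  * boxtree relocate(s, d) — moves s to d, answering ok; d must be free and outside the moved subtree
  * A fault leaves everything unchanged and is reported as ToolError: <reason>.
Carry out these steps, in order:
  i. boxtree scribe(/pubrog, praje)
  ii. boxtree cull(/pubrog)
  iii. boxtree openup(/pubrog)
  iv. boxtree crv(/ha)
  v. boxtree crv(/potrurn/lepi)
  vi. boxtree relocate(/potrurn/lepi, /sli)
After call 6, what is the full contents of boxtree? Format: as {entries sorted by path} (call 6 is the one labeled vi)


Answer: {ha/, potrurn/, sli/}

Derivation:
>> boxtree scribe(/pubrog, praje)
<< overwrote
>> boxtree cull(/pubrog)
<< ok
>> boxtree openup(/pubrog)
<< ToolError: not found
>> boxtree crv(/ha)
<< ok
>> boxtree crv(/potrurn/lepi)
<< ok
>> boxtree relocate(/potrurn/lepi, /sli)
<< ok


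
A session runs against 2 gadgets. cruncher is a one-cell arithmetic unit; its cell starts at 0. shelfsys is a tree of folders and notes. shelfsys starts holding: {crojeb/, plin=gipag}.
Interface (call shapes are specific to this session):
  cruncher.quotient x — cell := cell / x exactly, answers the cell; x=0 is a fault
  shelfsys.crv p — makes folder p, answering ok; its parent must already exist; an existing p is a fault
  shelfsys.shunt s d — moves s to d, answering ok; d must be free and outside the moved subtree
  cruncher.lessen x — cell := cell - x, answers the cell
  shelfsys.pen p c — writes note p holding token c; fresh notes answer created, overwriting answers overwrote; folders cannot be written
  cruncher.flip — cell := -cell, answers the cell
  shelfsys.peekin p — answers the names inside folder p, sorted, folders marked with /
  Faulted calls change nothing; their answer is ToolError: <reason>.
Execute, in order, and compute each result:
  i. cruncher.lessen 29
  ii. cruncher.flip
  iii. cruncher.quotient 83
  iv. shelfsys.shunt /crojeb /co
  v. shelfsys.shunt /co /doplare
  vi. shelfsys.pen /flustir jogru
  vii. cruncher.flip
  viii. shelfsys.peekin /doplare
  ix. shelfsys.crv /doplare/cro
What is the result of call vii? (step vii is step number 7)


Answer: -29/83

Derivation:
# lessen(x: 29) == -29
# flip() == 29
# quotient(x: 83) == 29/83
# shunt(s: /crojeb, d: /co) == ok
# shunt(s: /co, d: /doplare) == ok
# pen(p: /flustir, c: jogru) == created
# flip() == -29/83
# peekin(p: /doplare) == []
# crv(p: /doplare/cro) == ok


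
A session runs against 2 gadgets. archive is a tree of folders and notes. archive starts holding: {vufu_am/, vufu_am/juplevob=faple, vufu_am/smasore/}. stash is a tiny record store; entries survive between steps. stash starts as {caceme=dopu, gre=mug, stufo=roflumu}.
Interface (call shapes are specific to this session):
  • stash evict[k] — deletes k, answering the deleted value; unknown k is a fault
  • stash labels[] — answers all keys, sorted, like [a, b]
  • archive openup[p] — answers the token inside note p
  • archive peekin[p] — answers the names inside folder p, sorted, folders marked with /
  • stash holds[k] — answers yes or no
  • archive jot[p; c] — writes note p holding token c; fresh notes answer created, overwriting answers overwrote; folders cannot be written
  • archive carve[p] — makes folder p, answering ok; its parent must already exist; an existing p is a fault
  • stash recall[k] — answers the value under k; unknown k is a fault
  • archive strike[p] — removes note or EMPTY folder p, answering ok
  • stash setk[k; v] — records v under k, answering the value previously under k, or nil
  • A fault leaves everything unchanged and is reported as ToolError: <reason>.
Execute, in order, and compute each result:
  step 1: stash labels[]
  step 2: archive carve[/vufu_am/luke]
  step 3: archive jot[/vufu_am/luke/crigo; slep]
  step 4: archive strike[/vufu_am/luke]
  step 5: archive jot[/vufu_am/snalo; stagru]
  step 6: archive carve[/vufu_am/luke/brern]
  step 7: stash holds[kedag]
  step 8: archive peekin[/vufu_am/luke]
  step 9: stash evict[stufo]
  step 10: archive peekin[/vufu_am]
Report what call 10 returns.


Answer: [juplevob, luke/, smasore/, snalo]

Derivation:
>>> stash labels
  [caceme, gre, stufo]
>>> archive carve p=/vufu_am/luke
  ok
>>> archive jot p=/vufu_am/luke/crigo c=slep
  created
>>> archive strike p=/vufu_am/luke
  ToolError: not empty
>>> archive jot p=/vufu_am/snalo c=stagru
  created
>>> archive carve p=/vufu_am/luke/brern
  ok
>>> stash holds k=kedag
  no
>>> archive peekin p=/vufu_am/luke
  [brern/, crigo]
>>> stash evict k=stufo
  roflumu
>>> archive peekin p=/vufu_am
  [juplevob, luke/, smasore/, snalo]


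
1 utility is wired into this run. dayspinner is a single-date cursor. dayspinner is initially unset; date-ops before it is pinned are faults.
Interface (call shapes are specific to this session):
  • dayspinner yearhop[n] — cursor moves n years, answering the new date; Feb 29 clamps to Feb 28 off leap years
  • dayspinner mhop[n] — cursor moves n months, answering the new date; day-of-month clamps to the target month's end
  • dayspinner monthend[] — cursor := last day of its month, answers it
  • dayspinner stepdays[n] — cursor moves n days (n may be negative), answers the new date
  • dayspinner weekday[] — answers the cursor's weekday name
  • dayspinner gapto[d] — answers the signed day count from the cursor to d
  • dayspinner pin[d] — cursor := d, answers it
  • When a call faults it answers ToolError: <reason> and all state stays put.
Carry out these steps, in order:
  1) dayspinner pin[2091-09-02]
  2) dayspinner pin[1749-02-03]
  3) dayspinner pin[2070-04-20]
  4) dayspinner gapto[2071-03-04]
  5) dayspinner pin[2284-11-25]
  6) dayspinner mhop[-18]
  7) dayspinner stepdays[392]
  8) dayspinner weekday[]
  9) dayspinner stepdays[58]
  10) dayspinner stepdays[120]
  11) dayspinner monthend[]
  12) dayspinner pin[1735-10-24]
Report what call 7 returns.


// 1. dayspinner pin(d→2091-09-02) == 2091-09-02
// 2. dayspinner pin(d→1749-02-03) == 1749-02-03
// 3. dayspinner pin(d→2070-04-20) == 2070-04-20
// 4. dayspinner gapto(d→2071-03-04) == 318
// 5. dayspinner pin(d→2284-11-25) == 2284-11-25
// 6. dayspinner mhop(n→-18) == 2283-05-25
// 7. dayspinner stepdays(n→392) == 2284-06-20
// 8. dayspinner weekday() == Friday
// 9. dayspinner stepdays(n→58) == 2284-08-17
// 10. dayspinner stepdays(n→120) == 2284-12-15
// 11. dayspinner monthend() == 2284-12-31
// 12. dayspinner pin(d→1735-10-24) == 1735-10-24

Answer: 2284-06-20


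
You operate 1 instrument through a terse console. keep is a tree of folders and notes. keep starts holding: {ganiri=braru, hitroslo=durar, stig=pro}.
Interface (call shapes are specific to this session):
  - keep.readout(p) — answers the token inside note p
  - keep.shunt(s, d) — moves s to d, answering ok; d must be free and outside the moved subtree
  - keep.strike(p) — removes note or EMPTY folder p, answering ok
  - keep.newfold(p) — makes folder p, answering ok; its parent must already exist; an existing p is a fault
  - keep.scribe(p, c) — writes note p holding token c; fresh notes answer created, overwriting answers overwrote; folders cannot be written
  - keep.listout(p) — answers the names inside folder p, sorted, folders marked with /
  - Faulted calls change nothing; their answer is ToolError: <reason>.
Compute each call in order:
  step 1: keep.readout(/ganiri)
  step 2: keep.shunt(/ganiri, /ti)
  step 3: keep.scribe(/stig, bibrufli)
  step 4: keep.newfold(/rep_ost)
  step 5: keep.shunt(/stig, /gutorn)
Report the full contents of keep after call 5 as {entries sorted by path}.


-- 1. keep.readout(p='/ganiri') == braru
-- 2. keep.shunt(s='/ganiri', d='/ti') == ok
-- 3. keep.scribe(p='/stig', c='bibrufli') == overwrote
-- 4. keep.newfold(p='/rep_ost') == ok
-- 5. keep.shunt(s='/stig', d='/gutorn') == ok

Answer: {gutorn=bibrufli, hitroslo=durar, rep_ost/, ti=braru}


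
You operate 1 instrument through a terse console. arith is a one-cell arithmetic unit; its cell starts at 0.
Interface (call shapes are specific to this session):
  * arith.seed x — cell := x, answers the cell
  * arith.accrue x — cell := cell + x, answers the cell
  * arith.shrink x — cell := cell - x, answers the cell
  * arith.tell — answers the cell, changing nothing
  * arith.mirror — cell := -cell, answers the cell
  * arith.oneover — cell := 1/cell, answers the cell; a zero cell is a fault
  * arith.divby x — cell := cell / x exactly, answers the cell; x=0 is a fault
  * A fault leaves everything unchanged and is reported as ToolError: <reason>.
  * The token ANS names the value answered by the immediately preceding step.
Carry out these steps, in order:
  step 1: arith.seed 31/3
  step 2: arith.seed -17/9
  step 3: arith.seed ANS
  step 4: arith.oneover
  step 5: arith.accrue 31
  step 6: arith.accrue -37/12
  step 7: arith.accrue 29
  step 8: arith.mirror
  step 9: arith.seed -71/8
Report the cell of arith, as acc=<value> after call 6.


Answer: acc=5587/204

Derivation:
Do: arith.seed[x: 31/3]
See: 31/3
Do: arith.seed[x: -17/9]
See: -17/9
Do: arith.seed[x: ANS]
See: -17/9
Do: arith.oneover[]
See: -9/17
Do: arith.accrue[x: 31]
See: 518/17
Do: arith.accrue[x: -37/12]
See: 5587/204
Do: arith.accrue[x: 29]
See: 11503/204
Do: arith.mirror[]
See: -11503/204
Do: arith.seed[x: -71/8]
See: -71/8


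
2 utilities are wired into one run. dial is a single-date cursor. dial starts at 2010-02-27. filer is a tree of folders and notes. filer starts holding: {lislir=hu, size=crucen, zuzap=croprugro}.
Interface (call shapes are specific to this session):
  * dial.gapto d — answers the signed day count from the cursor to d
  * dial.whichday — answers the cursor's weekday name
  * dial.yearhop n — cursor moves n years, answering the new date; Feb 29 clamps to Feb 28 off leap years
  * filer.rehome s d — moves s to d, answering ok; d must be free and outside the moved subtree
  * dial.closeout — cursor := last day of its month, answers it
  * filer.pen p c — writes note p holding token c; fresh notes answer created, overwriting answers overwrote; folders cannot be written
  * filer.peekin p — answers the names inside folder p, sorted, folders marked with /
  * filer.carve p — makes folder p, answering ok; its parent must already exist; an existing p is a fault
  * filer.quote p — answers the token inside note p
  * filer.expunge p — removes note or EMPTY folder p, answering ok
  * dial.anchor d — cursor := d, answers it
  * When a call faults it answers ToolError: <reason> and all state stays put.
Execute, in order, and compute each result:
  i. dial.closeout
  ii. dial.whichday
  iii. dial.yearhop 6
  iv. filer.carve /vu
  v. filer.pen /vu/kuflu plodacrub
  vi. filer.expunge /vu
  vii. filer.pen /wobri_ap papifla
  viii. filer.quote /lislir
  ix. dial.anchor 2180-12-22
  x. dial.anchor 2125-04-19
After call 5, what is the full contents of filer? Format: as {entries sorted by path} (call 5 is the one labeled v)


-- dial.closeout() ~> 2010-02-28
-- dial.whichday() ~> Sunday
-- dial.yearhop(n=6) ~> 2016-02-28
-- filer.carve(p=/vu) ~> ok
-- filer.pen(p=/vu/kuflu, c=plodacrub) ~> created
-- filer.expunge(p=/vu) ~> ToolError: not empty
-- filer.pen(p=/wobri_ap, c=papifla) ~> created
-- filer.quote(p=/lislir) ~> hu
-- dial.anchor(d=2180-12-22) ~> 2180-12-22
-- dial.anchor(d=2125-04-19) ~> 2125-04-19

Answer: {lislir=hu, size=crucen, vu/, vu/kuflu=plodacrub, zuzap=croprugro}


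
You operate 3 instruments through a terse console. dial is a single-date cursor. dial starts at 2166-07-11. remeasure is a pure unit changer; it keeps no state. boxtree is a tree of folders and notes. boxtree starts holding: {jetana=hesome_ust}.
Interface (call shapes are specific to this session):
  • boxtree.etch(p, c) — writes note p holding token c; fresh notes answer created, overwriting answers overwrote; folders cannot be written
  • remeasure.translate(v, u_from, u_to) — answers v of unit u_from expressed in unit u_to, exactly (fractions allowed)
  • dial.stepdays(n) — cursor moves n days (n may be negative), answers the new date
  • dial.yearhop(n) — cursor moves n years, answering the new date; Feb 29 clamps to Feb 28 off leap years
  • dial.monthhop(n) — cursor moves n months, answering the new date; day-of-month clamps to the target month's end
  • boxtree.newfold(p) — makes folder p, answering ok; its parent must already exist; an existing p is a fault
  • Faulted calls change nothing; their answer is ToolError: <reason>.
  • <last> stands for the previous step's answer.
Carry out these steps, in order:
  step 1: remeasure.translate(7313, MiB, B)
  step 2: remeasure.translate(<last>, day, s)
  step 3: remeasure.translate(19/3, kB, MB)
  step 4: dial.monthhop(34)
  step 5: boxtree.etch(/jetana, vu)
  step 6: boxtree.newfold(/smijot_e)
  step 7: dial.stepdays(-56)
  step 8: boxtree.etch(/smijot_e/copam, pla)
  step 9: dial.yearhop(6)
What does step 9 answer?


I invoke translate on v=7313, u_from=MiB, u_to=B, and get 7668236288.
I use translate on v=<last>, u_from=day, u_to=s, — result: 662535615283200.
I use translate on v=19/3, u_from=kB, u_to=MB, giving 19/3000.
I call monthhop on n=34, — result: 2169-05-11.
I try etch on p=/jetana, c=vu, yielding overwrote.
I call newfold on p=/smijot_e, which returns ok.
Then stepdays on n=-56, → 2169-03-16.
I run etch on p=/smijot_e/copam, c=pla, and see created.
Then yearhop on n=6, giving 2175-03-16.

Answer: 2175-03-16


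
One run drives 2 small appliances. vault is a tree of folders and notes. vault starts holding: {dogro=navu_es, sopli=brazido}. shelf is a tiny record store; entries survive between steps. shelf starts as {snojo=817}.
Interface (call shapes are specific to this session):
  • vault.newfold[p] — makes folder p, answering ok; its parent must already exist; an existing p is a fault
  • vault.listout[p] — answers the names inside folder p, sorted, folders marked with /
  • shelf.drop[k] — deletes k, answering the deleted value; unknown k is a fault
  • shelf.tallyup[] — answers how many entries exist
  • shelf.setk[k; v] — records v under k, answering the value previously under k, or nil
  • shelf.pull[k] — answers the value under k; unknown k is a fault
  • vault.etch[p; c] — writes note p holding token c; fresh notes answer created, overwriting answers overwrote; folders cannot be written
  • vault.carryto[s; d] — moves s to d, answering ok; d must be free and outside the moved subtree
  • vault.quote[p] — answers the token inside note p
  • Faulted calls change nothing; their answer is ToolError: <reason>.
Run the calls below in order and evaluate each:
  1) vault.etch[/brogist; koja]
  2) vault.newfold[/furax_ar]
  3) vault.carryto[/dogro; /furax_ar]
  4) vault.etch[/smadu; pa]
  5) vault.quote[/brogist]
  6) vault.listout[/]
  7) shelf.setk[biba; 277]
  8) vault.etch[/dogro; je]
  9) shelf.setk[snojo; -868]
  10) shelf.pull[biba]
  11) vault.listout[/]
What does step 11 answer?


Answer: [brogist, dogro, furax_ar/, smadu, sopli]

Derivation:
;; 1. vault.etch(p='/brogist', c='koja') ~> created
;; 2. vault.newfold(p='/furax_ar') ~> ok
;; 3. vault.carryto(s='/dogro', d='/furax_ar') ~> ToolError: exists
;; 4. vault.etch(p='/smadu', c='pa') ~> created
;; 5. vault.quote(p='/brogist') ~> koja
;; 6. vault.listout(p='/') ~> [brogist, dogro, furax_ar/, smadu, sopli]
;; 7. shelf.setk(k='biba', v='277') ~> nil
;; 8. vault.etch(p='/dogro', c='je') ~> overwrote
;; 9. shelf.setk(k='snojo', v='-868') ~> 817
;; 10. shelf.pull(k='biba') ~> 277
;; 11. vault.listout(p='/') ~> [brogist, dogro, furax_ar/, smadu, sopli]


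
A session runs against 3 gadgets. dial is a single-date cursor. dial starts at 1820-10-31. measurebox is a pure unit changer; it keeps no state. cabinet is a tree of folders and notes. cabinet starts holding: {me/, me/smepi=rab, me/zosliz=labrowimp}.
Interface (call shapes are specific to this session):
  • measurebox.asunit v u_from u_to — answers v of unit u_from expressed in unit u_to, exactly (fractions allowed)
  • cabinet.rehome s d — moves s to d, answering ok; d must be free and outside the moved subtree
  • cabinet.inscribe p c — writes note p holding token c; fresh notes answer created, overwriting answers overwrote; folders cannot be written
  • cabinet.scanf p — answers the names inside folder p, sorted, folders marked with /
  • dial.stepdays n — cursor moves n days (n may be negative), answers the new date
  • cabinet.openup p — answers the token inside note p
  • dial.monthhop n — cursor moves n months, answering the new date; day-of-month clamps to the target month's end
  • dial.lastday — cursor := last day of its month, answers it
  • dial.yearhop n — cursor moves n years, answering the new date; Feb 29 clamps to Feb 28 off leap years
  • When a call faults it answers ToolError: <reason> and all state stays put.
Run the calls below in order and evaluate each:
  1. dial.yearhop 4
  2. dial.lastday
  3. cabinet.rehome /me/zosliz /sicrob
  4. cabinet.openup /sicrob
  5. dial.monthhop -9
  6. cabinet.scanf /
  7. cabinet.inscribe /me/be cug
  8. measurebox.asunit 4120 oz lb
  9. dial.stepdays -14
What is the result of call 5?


Answer: 1824-01-31

Derivation:
→ dial.yearhop(n='4')
← 1824-10-31
→ dial.lastday()
← 1824-10-31
→ cabinet.rehome(s='/me/zosliz', d='/sicrob')
← ok
→ cabinet.openup(p='/sicrob')
← labrowimp
→ dial.monthhop(n='-9')
← 1824-01-31
→ cabinet.scanf(p='/')
← [me/, sicrob]
→ cabinet.inscribe(p='/me/be', c='cug')
← created
→ measurebox.asunit(v='4120', u_from='oz', u_to='lb')
← 515/2
→ dial.stepdays(n='-14')
← 1824-01-17


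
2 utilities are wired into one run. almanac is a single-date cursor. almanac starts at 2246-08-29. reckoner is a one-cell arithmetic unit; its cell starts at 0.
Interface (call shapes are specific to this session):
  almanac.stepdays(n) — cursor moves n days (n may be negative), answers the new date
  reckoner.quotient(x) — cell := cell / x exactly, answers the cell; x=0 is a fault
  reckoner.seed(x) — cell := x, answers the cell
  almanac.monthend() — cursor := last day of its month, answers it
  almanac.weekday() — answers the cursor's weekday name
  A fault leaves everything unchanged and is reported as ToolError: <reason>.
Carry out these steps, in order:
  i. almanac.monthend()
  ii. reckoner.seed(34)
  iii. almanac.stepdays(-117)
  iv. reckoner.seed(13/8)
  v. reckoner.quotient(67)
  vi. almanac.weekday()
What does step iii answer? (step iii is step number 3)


Answer: 2246-05-06

Derivation:
Calling almanac.monthend(), → 2246-08-31.
Calling reckoner.seed passing 34, yielding 34.
I use almanac.stepdays passing -117, which returns 2246-05-06.
I invoke reckoner.seed passing 13/8, giving 13/8.
I call reckoner.quotient passing 67, giving 13/536.
Next I call almanac.weekday(), and get Wednesday.


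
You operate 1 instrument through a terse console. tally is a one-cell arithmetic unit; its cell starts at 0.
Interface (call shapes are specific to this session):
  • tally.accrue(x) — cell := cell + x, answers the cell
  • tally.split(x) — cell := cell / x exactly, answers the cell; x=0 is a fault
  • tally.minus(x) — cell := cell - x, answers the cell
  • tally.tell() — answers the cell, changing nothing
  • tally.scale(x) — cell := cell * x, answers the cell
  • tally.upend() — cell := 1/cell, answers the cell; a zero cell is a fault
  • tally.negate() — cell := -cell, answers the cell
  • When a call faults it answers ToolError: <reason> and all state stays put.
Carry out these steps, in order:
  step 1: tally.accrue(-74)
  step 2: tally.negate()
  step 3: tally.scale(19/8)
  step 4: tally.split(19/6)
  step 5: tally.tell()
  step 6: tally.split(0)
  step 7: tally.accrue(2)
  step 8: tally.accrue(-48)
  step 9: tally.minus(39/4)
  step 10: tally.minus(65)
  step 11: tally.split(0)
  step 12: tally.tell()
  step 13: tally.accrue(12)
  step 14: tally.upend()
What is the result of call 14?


Do: tally.accrue[x: -74]
See: -74
Do: tally.negate[]
See: 74
Do: tally.scale[x: 19/8]
See: 703/4
Do: tally.split[x: 19/6]
See: 111/2
Do: tally.tell[]
See: 111/2
Do: tally.split[x: 0]
See: ToolError: division by zero
Do: tally.accrue[x: 2]
See: 115/2
Do: tally.accrue[x: -48]
See: 19/2
Do: tally.minus[x: 39/4]
See: -1/4
Do: tally.minus[x: 65]
See: -261/4
Do: tally.split[x: 0]
See: ToolError: division by zero
Do: tally.tell[]
See: -261/4
Do: tally.accrue[x: 12]
See: -213/4
Do: tally.upend[]
See: -4/213

Answer: -4/213


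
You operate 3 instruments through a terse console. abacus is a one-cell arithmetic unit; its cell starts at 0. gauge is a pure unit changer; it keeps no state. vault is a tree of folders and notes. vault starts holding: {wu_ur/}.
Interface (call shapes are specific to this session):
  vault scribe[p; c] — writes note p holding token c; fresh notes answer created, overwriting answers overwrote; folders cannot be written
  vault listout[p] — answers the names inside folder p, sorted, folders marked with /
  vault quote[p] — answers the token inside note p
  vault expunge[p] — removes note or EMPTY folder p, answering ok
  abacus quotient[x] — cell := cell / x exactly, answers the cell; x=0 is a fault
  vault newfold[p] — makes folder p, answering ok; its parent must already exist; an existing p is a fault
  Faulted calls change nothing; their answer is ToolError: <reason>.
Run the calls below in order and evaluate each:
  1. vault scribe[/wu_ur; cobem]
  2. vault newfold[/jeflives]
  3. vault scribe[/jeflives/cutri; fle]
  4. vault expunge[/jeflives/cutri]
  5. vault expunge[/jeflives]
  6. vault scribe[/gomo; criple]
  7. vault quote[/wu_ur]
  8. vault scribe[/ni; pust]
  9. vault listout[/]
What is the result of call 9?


Answer: [gomo, ni, wu_ur/]

Derivation:
>>> vault scribe p='/wu_ur' c='cobem'
[out] ToolError: is a directory
>>> vault newfold p='/jeflives'
[out] ok
>>> vault scribe p='/jeflives/cutri' c='fle'
[out] created
>>> vault expunge p='/jeflives/cutri'
[out] ok
>>> vault expunge p='/jeflives'
[out] ok
>>> vault scribe p='/gomo' c='criple'
[out] created
>>> vault quote p='/wu_ur'
[out] ToolError: is a directory
>>> vault scribe p='/ni' c='pust'
[out] created
>>> vault listout p='/'
[out] [gomo, ni, wu_ur/]


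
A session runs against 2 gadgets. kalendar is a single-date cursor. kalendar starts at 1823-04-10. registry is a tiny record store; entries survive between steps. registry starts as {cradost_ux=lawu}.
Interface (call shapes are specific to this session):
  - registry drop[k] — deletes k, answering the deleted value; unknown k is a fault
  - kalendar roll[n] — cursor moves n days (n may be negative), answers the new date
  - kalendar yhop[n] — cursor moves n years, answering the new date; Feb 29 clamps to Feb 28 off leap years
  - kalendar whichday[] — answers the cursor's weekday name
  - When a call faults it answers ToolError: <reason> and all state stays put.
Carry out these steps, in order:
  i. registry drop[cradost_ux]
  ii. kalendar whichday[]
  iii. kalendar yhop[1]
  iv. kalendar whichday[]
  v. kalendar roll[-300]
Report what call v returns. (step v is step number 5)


Invoking registry drop passing k: cradost_ux, — result: lawu.
Using kalendar whichday, and get Thursday.
I run kalendar yhop passing n: 1, and get 1824-04-10.
Then kalendar whichday(), and observe Saturday.
I run kalendar roll passing n: -300, — result: 1823-06-15.

Answer: 1823-06-15


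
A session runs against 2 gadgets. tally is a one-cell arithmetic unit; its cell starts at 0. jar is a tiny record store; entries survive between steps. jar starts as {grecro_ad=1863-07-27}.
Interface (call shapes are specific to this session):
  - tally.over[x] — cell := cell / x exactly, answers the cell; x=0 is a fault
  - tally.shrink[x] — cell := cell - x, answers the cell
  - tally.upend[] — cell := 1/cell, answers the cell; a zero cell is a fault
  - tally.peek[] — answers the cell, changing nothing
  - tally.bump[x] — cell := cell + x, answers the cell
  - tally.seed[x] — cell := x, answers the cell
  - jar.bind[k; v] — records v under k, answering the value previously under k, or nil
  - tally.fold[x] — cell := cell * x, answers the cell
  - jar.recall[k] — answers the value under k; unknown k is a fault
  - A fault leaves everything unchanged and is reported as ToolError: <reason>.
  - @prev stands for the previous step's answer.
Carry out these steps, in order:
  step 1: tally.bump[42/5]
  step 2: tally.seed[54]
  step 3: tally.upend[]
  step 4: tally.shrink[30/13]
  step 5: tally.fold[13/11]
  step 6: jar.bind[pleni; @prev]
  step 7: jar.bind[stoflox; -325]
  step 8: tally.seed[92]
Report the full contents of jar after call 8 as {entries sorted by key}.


$ tally.bump x→42/5
  42/5
$ tally.seed x→54
  54
$ tally.upend
  1/54
$ tally.shrink x→30/13
  -1607/702
$ tally.fold x→13/11
  -1607/594
$ jar.bind k→pleni v→@prev
  nil
$ jar.bind k→stoflox v→-325
  nil
$ tally.seed x→92
  92

Answer: {grecro_ad=1863-07-27, pleni=-1607/594, stoflox=-325}


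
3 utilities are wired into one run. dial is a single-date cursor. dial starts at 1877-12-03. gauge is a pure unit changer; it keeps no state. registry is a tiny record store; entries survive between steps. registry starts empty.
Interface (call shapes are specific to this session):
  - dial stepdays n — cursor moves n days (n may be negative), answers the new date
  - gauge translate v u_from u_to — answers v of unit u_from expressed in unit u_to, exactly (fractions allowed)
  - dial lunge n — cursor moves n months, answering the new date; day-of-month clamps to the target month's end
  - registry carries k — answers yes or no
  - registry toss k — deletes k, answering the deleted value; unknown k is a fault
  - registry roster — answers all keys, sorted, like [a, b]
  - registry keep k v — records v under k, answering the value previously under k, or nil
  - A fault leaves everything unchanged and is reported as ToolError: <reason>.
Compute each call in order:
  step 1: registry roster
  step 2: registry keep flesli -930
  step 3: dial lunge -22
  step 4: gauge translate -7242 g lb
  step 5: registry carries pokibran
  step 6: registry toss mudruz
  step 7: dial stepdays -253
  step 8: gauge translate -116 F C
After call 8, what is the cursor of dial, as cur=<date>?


Answer: cur=1875-05-26

Derivation:
I invoke registry roster(): [].
Invoking registry keep using k→flesli, v→-930, yielding nil.
Using dial lunge using n→-22, and get 1876-02-03.
Calling gauge translate using v→-7242, u_from→g, u_to→lb, and get -724200000/45359237.
I try registry carries using k→pokibran, and see no.
Then registry toss using k→mudruz, and see ToolError: no such key mudruz.
I use dial stepdays using n→-253, — result: 1875-05-26.
I try gauge translate using v→-116, u_from→F, u_to→C, yielding -740/9.


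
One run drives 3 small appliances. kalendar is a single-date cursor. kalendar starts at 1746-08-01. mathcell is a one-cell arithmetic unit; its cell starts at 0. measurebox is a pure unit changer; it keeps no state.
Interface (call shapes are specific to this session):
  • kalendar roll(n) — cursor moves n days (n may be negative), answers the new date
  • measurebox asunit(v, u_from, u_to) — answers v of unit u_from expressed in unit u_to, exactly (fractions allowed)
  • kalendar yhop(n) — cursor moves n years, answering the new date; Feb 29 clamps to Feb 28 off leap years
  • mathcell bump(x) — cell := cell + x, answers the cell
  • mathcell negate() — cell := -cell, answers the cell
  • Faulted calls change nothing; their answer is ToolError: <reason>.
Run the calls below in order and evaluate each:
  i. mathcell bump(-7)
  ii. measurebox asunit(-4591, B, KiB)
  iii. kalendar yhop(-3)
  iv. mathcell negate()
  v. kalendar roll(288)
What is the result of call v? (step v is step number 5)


Answer: 1744-05-15

Derivation:
·→ mathcell bump(x→-7)
·← -7
·→ measurebox asunit(v→-4591, u_from→B, u_to→KiB)
·← -4591/1024
·→ kalendar yhop(n→-3)
·← 1743-08-01
·→ mathcell negate()
·← 7
·→ kalendar roll(n→288)
·← 1744-05-15


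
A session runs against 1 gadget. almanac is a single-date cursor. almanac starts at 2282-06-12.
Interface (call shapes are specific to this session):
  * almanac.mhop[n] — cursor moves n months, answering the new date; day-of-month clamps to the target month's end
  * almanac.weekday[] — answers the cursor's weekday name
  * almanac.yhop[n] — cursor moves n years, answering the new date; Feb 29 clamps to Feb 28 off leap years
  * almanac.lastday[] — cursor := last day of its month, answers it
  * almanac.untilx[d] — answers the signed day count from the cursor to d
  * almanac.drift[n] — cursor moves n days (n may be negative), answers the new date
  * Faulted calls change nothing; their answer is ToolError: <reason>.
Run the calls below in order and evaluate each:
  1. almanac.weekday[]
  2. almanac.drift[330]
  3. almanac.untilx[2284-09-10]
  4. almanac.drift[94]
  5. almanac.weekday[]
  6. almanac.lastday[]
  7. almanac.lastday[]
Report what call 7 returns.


Answer: 2283-08-31

Derivation:
[in] weekday
  Monday
[in] drift n=330
  2283-05-08
[in] untilx d=2284-09-10
  491
[in] drift n=94
  2283-08-10
[in] weekday
  Friday
[in] lastday
  2283-08-31
[in] lastday
  2283-08-31


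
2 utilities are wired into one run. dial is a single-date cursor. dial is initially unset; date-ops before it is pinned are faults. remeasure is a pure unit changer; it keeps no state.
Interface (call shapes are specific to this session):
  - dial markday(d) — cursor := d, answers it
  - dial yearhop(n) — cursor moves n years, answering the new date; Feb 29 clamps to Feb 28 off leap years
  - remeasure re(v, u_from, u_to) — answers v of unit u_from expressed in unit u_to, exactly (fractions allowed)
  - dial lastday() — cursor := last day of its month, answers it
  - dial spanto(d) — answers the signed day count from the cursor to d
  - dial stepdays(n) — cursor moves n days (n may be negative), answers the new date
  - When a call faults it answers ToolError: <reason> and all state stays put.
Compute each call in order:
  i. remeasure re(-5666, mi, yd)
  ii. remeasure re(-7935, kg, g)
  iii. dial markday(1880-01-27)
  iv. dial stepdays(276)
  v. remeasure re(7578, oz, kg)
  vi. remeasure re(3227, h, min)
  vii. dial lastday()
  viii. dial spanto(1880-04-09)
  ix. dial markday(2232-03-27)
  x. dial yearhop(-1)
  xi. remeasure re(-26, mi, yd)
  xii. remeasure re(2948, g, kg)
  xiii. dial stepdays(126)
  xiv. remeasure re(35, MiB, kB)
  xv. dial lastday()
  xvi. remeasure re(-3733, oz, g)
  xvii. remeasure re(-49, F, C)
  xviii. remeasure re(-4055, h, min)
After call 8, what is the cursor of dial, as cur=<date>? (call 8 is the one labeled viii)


> remeasure re v='-5666' u_from='mi' u_to='yd'
  -9972160
> remeasure re v='-7935' u_from='kg' u_to='g'
  -7935000
> dial markday d='1880-01-27'
  1880-01-27
> dial stepdays n='276'
  1880-10-29
> remeasure re v='7578' u_from='oz' u_to='kg'
  171866148993/800000000
> remeasure re v='3227' u_from='h' u_to='min'
  193620
> dial lastday
  1880-10-31
> dial spanto d='1880-04-09'
  -205
> dial markday d='2232-03-27'
  2232-03-27
> dial yearhop n='-1'
  2231-03-27
> remeasure re v='-26' u_from='mi' u_to='yd'
  -45760
> remeasure re v='2948' u_from='g' u_to='kg'
  737/250
> dial stepdays n='126'
  2231-07-31
> remeasure re v='35' u_from='MiB' u_to='kB'
  917504/25
> dial lastday
  2231-07-31
> remeasure re v='-3733' u_from='oz' u_to='g'
  -169326031721/1600000
> remeasure re v='-49' u_from='F' u_to='C'
  -45
> remeasure re v='-4055' u_from='h' u_to='min'
  -243300

Answer: cur=1880-10-31


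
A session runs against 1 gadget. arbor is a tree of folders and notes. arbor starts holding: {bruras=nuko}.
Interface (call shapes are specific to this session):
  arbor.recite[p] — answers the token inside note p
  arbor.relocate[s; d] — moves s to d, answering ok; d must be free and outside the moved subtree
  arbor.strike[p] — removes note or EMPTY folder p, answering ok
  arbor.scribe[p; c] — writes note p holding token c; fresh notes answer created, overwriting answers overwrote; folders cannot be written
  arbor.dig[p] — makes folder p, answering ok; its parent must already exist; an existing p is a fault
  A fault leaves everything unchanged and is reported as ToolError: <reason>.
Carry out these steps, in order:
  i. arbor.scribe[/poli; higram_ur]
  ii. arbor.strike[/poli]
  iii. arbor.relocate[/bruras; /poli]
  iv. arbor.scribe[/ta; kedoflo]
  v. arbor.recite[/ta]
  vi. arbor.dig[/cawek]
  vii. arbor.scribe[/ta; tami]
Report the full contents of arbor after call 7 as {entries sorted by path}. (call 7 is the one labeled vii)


$ arbor.scribe p: /poli c: higram_ur
[out] created
$ arbor.strike p: /poli
[out] ok
$ arbor.relocate s: /bruras d: /poli
[out] ok
$ arbor.scribe p: /ta c: kedoflo
[out] created
$ arbor.recite p: /ta
[out] kedoflo
$ arbor.dig p: /cawek
[out] ok
$ arbor.scribe p: /ta c: tami
[out] overwrote

Answer: {cawek/, poli=nuko, ta=tami}
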